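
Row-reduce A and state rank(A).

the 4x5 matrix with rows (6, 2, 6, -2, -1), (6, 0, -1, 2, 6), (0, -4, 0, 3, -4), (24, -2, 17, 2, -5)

Row reduction:
R2 <- R2 - (1)*R1:  [  0  -2  -7   4   7 ]
R4 <- R4 - (4)*R1:  [   0  -10   -7   10   -1 ]
R3 <- R3 - (2)*R2:  [   0    0   14   -5  -18 ]
R4 <- R4 - (5)*R2:  [   0    0   28  -10  -36 ]
R4 <- R4 - (2)*R3:  [ 0  0  0  0  0 ]
Row echelon form:
[ 6   2   6  -2   -1 ]
[ 0  -2  -7   4    7 ]
[ 0   0  14  -5  -18 ]
[ 0   0   0   0    0 ]
Nonzero rows / pivot columns: 3

rank(A) = 3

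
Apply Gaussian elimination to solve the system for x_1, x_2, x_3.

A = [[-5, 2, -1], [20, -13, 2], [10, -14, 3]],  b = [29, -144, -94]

(-5, 4, 4)

Forward elimination on [A|b]:
R2 <- R2 - (-4)*R1:  [   0   -5   -2  -28 ]
R3 <- R3 - (-2)*R1:  [   0  -10    1  -36 ]
R3 <- R3 - (2)*R2:  [  0   0   5  20 ]
Row echelon form:
[ -5   2  -1  |   29 ]
[  0  -5  -2  |  -28 ]
[  0   0   5  |   20 ]
Back-substitution:
x_3 = (20) / 5 = 4
x_2 = (-28 - (-2)*(4)) / -5 = 4
x_1 = (29 - (2)*(4) - (-1)*(4)) / -5 = -5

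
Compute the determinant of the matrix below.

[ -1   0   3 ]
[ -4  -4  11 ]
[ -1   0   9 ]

Forward elimination:
R2 <- R2 - (4)*R1:  [  0  -4  -1 ]
R3 <- R3 - (1)*R1:  [ 0  0  6 ]
Upper-triangular form:
[ -1   0   3 ]
[  0  -4  -1 ]
[  0   0   6 ]
det(A) = (-1)^0 * (-1) * (-4) * (6) = 24  (0 row swaps -> sign +1)

det(A) = 24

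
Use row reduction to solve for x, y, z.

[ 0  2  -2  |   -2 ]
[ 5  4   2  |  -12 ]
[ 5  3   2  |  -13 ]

(-4, 1, 2)

Forward elimination on [A|b]:
R1 <-> R2   (pivot in column 1 was zero)
[ 5  4   2  -12 ]
[ 0  2  -2   -2 ]
[ 5  3   2  -13 ]
R3 <- R3 - (1)*R1:  [  0  -1   0  -1 ]
R3 <- R3 - (-1/2)*R2:  [  0   0  -1  -2 ]
Row echelon form:
[ 5  4   2  |  -12 ]
[ 0  2  -2  |   -2 ]
[ 0  0  -1  |   -2 ]
Back-substitution:
z = (-2) / -1 = 2
y = (-2 - (-2)*(2)) / 2 = 1
x = (-12 - (4)*(1) - (2)*(2)) / 5 = -4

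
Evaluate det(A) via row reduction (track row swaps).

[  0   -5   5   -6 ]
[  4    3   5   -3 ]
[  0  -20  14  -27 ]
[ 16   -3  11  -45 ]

Forward elimination:
R1 <-> R2   (pivot in column 1 was zero)
[  4    3   5   -3 ]
[  0   -5   5   -6 ]
[  0  -20  14  -27 ]
[ 16   -3  11  -45 ]
R4 <- R4 - (4)*R1:  [   0  -15   -9  -33 ]
R3 <- R3 - (4)*R2:  [  0   0  -6  -3 ]
R4 <- R4 - (3)*R2:  [   0    0  -24  -15 ]
R4 <- R4 - (4)*R3:  [  0   0   0  -3 ]
Upper-triangular form:
[ 4   3   5  -3 ]
[ 0  -5   5  -6 ]
[ 0   0  -6  -3 ]
[ 0   0   0  -3 ]
det(A) = (-1)^1 * (4) * (-5) * (-6) * (-3) = 360  (1 row swap -> sign -1)

det(A) = 360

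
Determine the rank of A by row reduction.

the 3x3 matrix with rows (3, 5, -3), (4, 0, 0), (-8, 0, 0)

rank(A) = 2

Row reduction:
R2 <- R2 - (4/3)*R1:  [     0  -20/3      4 ]
R3 <- R3 - (-8/3)*R1:  [    0  40/3    -8 ]
R3 <- R3 - (-2)*R2:  [ 0  0  0 ]
Row echelon form:
[ 3      5  -3 ]
[ 0  -20/3   4 ]
[ 0      0   0 ]
Nonzero rows / pivot columns: 2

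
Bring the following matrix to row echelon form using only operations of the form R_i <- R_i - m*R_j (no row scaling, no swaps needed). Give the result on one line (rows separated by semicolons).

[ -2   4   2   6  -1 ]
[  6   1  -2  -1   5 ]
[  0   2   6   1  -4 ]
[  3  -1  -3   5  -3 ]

Forward elimination:
R2 <- R2 - (-3)*R1:  [  0  13   4  17   2 ]
R4 <- R4 - (-3/2)*R1:  [    0     5     0    14  -9/2 ]
R3 <- R3 - (2/13)*R2:  [      0       0   70/13  -21/13  -56/13 ]
R4 <- R4 - (5/13)*R2:  [       0        0   -20/13    97/13  -137/26 ]
R4 <- R4 - (-2/7)*R3:  [     0      0      0      7  -13/2 ]
Row echelon form:
[ -2   4      2       6      -1 ]
[  0  13      4      17       2 ]
[  0   0  70/13  -21/13  -56/13 ]
[  0   0      0       7   -13/2 ]

REF = [-2 4 2 6 -1; 0 13 4 17 2; 0 0 70/13 -21/13 -56/13; 0 0 0 7 -13/2]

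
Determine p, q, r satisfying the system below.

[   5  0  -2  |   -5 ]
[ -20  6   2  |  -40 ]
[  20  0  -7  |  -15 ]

(1, -5, 5)

Forward elimination on [A|b]:
R2 <- R2 - (-4)*R1:  [   0    6   -6  -60 ]
R3 <- R3 - (4)*R1:  [ 0  0  1  5 ]
Row echelon form:
[ 5  0  -2  |   -5 ]
[ 0  6  -6  |  -60 ]
[ 0  0   1  |    5 ]
Back-substitution:
r = (5) / 1 = 5
q = (-60 - (-6)*(5)) / 6 = -5
p = (-5 - (-2)*(5)) / 5 = 1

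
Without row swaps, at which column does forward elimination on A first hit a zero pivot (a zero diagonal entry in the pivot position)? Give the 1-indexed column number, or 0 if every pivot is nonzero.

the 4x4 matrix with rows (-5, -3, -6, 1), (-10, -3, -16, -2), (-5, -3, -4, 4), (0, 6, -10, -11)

Naive forward elimination:
R2 <- R2 - (2)*R1:  [  0   3  -4  -4 ]
R3 <- R3 - (1)*R1:  [ 0  0  2  3 ]
R4 <- R4 - (2)*R2:  [  0   0  -2  -3 ]
R4 <- R4 - (-1)*R3:  [ 0  0  0  0 ]
Matrix at this point:
[ -5  -3  -6   1 ]
[  0   3  -4  -4 ]
[  0   0   2   3 ]
[  0   0   0   0 ]
Pivot entry (4,4) in the last row is zero and there are no rows below to swap with -> zero pivot in column 4 (A is singular).

first zero-pivot column = 4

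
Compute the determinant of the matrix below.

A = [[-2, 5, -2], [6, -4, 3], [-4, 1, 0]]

Forward elimination:
R2 <- R2 - (-3)*R1:  [  0  11  -3 ]
R3 <- R3 - (2)*R1:  [  0  -9   4 ]
R3 <- R3 - (-9/11)*R2:  [     0      0  17/11 ]
Upper-triangular form:
[ -2   5     -2 ]
[  0  11     -3 ]
[  0   0  17/11 ]
det(A) = (-1)^0 * (-2) * (11) * (17/11) = -34  (0 row swaps -> sign +1)

det(A) = -34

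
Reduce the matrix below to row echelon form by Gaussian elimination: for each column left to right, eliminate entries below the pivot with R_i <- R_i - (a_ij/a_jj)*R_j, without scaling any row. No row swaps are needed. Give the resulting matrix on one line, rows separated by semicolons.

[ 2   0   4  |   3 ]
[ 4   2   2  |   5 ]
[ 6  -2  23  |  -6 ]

Forward elimination:
R2 <- R2 - (2)*R1:  [  0   2  -6  -1 ]
R3 <- R3 - (3)*R1:  [   0   -2   11  -15 ]
R3 <- R3 - (-1)*R2:  [   0    0    5  -16 ]
Row echelon form:
[ 2  0   4  |    3 ]
[ 0  2  -6  |   -1 ]
[ 0  0   5  |  -16 ]

REF = [2 0 4 3; 0 2 -6 -1; 0 0 5 -16]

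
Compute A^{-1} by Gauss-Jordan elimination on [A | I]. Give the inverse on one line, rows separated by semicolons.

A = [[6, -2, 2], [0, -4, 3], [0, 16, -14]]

Gauss-Jordan on [A | I]:
R1 <- (1/6)*R1:  [    1  -1/3   1/3  |   1/6     0     0 ]
R2 <- (1/-4)*R2:  [    0     1  -3/4  |     0  -1/4     0 ]
R1 <- R1 - (-1/3)*R2:  [     1      0   1/12  |    1/6  -1/12      0 ]
R3 <- R3 - (16)*R2:  [  0   0  -2  |   0   4   1 ]
R3 <- (1/-2)*R3:  [    0     0     1  |     0    -2  -1/2 ]
R1 <- R1 - (1/12)*R3:  [    1     0     0  |   1/6  1/12  1/24 ]
R2 <- R2 - (-3/4)*R3:  [    0     1     0  |     0  -7/4  -3/8 ]
Right block of [I | A^{-1}] is the inverse:
[ 1/6  1/12  1/24 ]
[   0  -7/4  -3/8 ]
[   0    -2  -1/2 ]

inverse = [1/6 1/12 1/24; 0 -7/4 -3/8; 0 -2 -1/2]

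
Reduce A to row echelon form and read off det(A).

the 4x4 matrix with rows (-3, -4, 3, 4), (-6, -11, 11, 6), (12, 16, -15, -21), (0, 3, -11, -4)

Forward elimination:
R2 <- R2 - (2)*R1:  [  0  -3   5  -2 ]
R3 <- R3 - (-4)*R1:  [  0   0  -3  -5 ]
R4 <- R4 - (-1)*R2:  [  0   0  -6  -6 ]
R4 <- R4 - (2)*R3:  [ 0  0  0  4 ]
Upper-triangular form:
[ -3  -4   3   4 ]
[  0  -3   5  -2 ]
[  0   0  -3  -5 ]
[  0   0   0   4 ]
det(A) = (-1)^0 * (-3) * (-3) * (-3) * (4) = -108  (0 row swaps -> sign +1)

det(A) = -108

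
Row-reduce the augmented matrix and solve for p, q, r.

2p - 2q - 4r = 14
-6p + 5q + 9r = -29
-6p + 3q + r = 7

Forward elimination on [A|b]:
R2 <- R2 - (-3)*R1:  [  0  -1  -3  13 ]
R3 <- R3 - (-3)*R1:  [   0   -3  -11   49 ]
R3 <- R3 - (3)*R2:  [  0   0  -2  10 ]
Row echelon form:
[ 2  -2  -4  |  14 ]
[ 0  -1  -3  |  13 ]
[ 0   0  -2  |  10 ]
Back-substitution:
r = (10) / -2 = -5
q = (13 - (-3)*(-5)) / -1 = 2
p = (14 - (-2)*(2) - (-4)*(-5)) / 2 = -1

(-1, 2, -5)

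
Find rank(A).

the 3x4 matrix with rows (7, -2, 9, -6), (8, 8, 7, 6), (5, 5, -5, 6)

rank(A) = 3

Row reduction:
R2 <- R2 - (8/7)*R1:  [     0   72/7  -23/7   90/7 ]
R3 <- R3 - (5/7)*R1:  [     0   45/7  -80/7   72/7 ]
R3 <- R3 - (5/8)*R2:  [     0      0  -75/8    9/4 ]
Row echelon form:
[ 7    -2      9    -6 ]
[ 0  72/7  -23/7  90/7 ]
[ 0     0  -75/8   9/4 ]
Nonzero rows / pivot columns: 3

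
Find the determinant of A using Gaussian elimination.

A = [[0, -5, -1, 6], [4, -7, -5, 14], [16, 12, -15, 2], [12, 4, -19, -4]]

Forward elimination:
R1 <-> R2   (pivot in column 1 was zero)
[  4  -7   -5  14 ]
[  0  -5   -1   6 ]
[ 16  12  -15   2 ]
[ 12   4  -19  -4 ]
R3 <- R3 - (4)*R1:  [   0   40    5  -54 ]
R4 <- R4 - (3)*R1:  [   0   25   -4  -46 ]
R3 <- R3 - (-8)*R2:  [  0   0  -3  -6 ]
R4 <- R4 - (-5)*R2:  [   0    0   -9  -16 ]
R4 <- R4 - (3)*R3:  [ 0  0  0  2 ]
Upper-triangular form:
[ 4  -7  -5  14 ]
[ 0  -5  -1   6 ]
[ 0   0  -3  -6 ]
[ 0   0   0   2 ]
det(A) = (-1)^1 * (4) * (-5) * (-3) * (2) = -120  (1 row swap -> sign -1)

det(A) = -120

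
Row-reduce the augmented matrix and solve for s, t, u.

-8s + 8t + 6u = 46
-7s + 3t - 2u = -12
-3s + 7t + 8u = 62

(2, 4, 5)

Forward elimination on [A|b]:
R2 <- R2 - (7/8)*R1:  [      0      -4   -29/4  -209/4 ]
R3 <- R3 - (3/8)*R1:  [     0      4   23/4  179/4 ]
R3 <- R3 - (-1)*R2:  [     0      0   -3/2  -15/2 ]
Row echelon form:
[ -8   8      6  |      46 ]
[  0  -4  -29/4  |  -209/4 ]
[  0   0   -3/2  |   -15/2 ]
Back-substitution:
u = (-15/2) / (-3/2) = 5
t = (-209/4 - (-29/4)*(5)) / -4 = 4
s = (46 - (8)*(4) - (6)*(5)) / -8 = 2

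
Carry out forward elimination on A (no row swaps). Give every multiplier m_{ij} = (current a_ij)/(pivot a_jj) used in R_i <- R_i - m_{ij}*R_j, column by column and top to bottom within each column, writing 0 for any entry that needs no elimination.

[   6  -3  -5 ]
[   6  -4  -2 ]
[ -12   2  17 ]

Forward elimination:
R2 <- R2 - (1)*R1:  [  0  -1   3 ]
R3 <- R3 - (-2)*R1:  [  0  -4   7 ]
R3 <- R3 - (4)*R2:  [  0   0  -5 ]
Multipliers (in order of application): m_{21} = 1, m_{31} = -2, m_{32} = 4

multipliers: 1, -2, 4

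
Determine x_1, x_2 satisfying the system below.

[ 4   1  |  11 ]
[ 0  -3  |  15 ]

Forward elimination on [A|b]:
Row echelon form:
[ 4   1  |  11 ]
[ 0  -3  |  15 ]
Back-substitution:
x_2 = (15) / -3 = -5
x_1 = (11 - (1)*(-5)) / 4 = 4

(4, -5)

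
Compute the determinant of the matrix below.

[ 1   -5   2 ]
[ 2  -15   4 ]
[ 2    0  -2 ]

Forward elimination:
R2 <- R2 - (2)*R1:  [  0  -5   0 ]
R3 <- R3 - (2)*R1:  [  0  10  -6 ]
R3 <- R3 - (-2)*R2:  [  0   0  -6 ]
Upper-triangular form:
[ 1  -5   2 ]
[ 0  -5   0 ]
[ 0   0  -6 ]
det(A) = (-1)^0 * (1) * (-5) * (-6) = 30  (0 row swaps -> sign +1)

det(A) = 30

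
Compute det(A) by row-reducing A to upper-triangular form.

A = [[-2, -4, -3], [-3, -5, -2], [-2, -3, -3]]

Forward elimination:
R2 <- R2 - (3/2)*R1:  [   0    1  5/2 ]
R3 <- R3 - (1)*R1:  [ 0  1  0 ]
R3 <- R3 - (1)*R2:  [    0     0  -5/2 ]
Upper-triangular form:
[ -2  -4    -3 ]
[  0   1   5/2 ]
[  0   0  -5/2 ]
det(A) = (-1)^0 * (-2) * (1) * (-5/2) = 5  (0 row swaps -> sign +1)

det(A) = 5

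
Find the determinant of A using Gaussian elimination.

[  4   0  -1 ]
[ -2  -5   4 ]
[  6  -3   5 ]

Forward elimination:
R2 <- R2 - (-1/2)*R1:  [   0   -5  7/2 ]
R3 <- R3 - (3/2)*R1:  [    0    -3  13/2 ]
R3 <- R3 - (3/5)*R2:  [    0     0  22/5 ]
Upper-triangular form:
[ 4   0    -1 ]
[ 0  -5   7/2 ]
[ 0   0  22/5 ]
det(A) = (-1)^0 * (4) * (-5) * (22/5) = -88  (0 row swaps -> sign +1)

det(A) = -88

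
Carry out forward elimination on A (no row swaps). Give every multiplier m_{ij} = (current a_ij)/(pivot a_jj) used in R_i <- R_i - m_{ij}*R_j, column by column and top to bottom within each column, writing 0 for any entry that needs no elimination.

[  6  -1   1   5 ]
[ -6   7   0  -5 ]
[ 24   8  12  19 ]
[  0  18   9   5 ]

multipliers: -1, 4, 0, 2, 3, 1

Forward elimination:
R2 <- R2 - (-1)*R1:  [ 0  6  1  0 ]
R3 <- R3 - (4)*R1:  [  0  12   8  -1 ]
R4: entry in column 1 is already 0 -> m_{41} = 0 (no row operation needed)
R3 <- R3 - (2)*R2:  [  0   0   6  -1 ]
R4 <- R4 - (3)*R2:  [ 0  0  6  5 ]
R4 <- R4 - (1)*R3:  [ 0  0  0  6 ]
Multipliers (in order of application): m_{21} = -1, m_{31} = 4, m_{41} = 0, m_{32} = 2, m_{42} = 3, m_{43} = 1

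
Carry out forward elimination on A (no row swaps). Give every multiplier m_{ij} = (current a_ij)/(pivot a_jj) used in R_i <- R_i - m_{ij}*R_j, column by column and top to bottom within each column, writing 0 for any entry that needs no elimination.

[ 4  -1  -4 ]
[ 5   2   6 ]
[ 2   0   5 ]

Forward elimination:
R2 <- R2 - (5/4)*R1:  [    0  13/4    11 ]
R3 <- R3 - (1/2)*R1:  [   0  1/2    7 ]
R3 <- R3 - (2/13)*R2:  [     0      0  69/13 ]
Multipliers (in order of application): m_{21} = 5/4, m_{31} = 1/2, m_{32} = 2/13

multipliers: 5/4, 1/2, 2/13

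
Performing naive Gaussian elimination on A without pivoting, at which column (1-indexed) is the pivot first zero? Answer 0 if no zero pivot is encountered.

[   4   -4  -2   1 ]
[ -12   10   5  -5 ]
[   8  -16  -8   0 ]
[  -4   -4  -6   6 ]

Naive forward elimination:
R2 <- R2 - (-3)*R1:  [  0  -2  -1  -2 ]
R3 <- R3 - (2)*R1:  [  0  -8  -4  -2 ]
R4 <- R4 - (-1)*R1:  [  0  -8  -8   7 ]
R3 <- R3 - (4)*R2:  [ 0  0  0  6 ]
R4 <- R4 - (4)*R2:  [  0   0  -4  15 ]
Matrix at this point:
[ 4  -4  -2   1 ]
[ 0  -2  -1  -2 ]
[ 0   0   0   6 ]
[ 0   0  -4  15 ]
Pivot entry (3,3) is zero but row 4 has -4 in column 3 -> naive elimination stops; a row interchange (e.g. R3 <-> R4) would be required here.

first zero-pivot column = 3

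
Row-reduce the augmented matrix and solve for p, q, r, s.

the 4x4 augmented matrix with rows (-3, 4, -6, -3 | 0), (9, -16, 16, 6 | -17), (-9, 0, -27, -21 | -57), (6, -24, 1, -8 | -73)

Forward elimination on [A|b]:
R2 <- R2 - (-3)*R1:  [   0   -4   -2   -3  -17 ]
R3 <- R3 - (3)*R1:  [   0  -12   -9  -12  -57 ]
R4 <- R4 - (-2)*R1:  [   0  -16  -11  -14  -73 ]
R3 <- R3 - (3)*R2:  [  0   0  -3  -3  -6 ]
R4 <- R4 - (4)*R2:  [  0   0  -3  -2  -5 ]
R4 <- R4 - (1)*R3:  [ 0  0  0  1  1 ]
Row echelon form:
[ -3   4  -6  -3  |    0 ]
[  0  -4  -2  -3  |  -17 ]
[  0   0  -3  -3  |   -6 ]
[  0   0   0   1  |    1 ]
Back-substitution:
s = (1) / 1 = 1
r = (-6 - (-3)*(1)) / -3 = 1
q = (-17 - (-2)*(1) - (-3)*(1)) / -4 = 3
p = (0 - (4)*(3) - (-6)*(1) - (-3)*(1)) / -3 = 1

(1, 3, 1, 1)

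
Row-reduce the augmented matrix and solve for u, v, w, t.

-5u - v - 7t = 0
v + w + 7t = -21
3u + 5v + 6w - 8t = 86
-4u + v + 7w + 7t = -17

Forward elimination on [A|b]:
R3 <- R3 - (-3/5)*R1:  [     0   22/5      6  -61/5     86 ]
R4 <- R4 - (4/5)*R1:  [    0   9/5     7  63/5   -17 ]
R3 <- R3 - (22/5)*R2:  [     0      0    8/5    -43  892/5 ]
R4 <- R4 - (9/5)*R2:  [     0      0   26/5      0  104/5 ]
R4 <- R4 - (13/4)*R3:  [     0      0      0  559/4   -559 ]
Row echelon form:
[ -5  -1    0     -7  |      0 ]
[  0   1    1      7  |    -21 ]
[  0   0  8/5    -43  |  892/5 ]
[  0   0    0  559/4  |   -559 ]
Back-substitution:
t = (-559) / (559/4) = -4
w = (892/5 - (-43)*(-4)) / (8/5) = 4
v = (-21 - (1)*(4) - (7)*(-4)) / 1 = 3
u = (0 - (-1)*(3) - (-7)*(-4)) / -5 = 5

(5, 3, 4, -4)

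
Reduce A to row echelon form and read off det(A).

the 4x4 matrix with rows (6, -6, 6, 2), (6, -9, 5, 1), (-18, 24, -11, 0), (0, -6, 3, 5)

Forward elimination:
R2 <- R2 - (1)*R1:  [  0  -3  -1  -1 ]
R3 <- R3 - (-3)*R1:  [ 0  6  7  6 ]
R3 <- R3 - (-2)*R2:  [ 0  0  5  4 ]
R4 <- R4 - (2)*R2:  [ 0  0  5  7 ]
R4 <- R4 - (1)*R3:  [ 0  0  0  3 ]
Upper-triangular form:
[ 6  -6   6   2 ]
[ 0  -3  -1  -1 ]
[ 0   0   5   4 ]
[ 0   0   0   3 ]
det(A) = (-1)^0 * (6) * (-3) * (5) * (3) = -270  (0 row swaps -> sign +1)

det(A) = -270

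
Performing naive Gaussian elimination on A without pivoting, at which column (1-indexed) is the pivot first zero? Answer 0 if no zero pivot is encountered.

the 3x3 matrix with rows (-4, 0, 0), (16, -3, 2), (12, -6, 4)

Naive forward elimination:
R2 <- R2 - (-4)*R1:  [  0  -3   2 ]
R3 <- R3 - (-3)*R1:  [  0  -6   4 ]
R3 <- R3 - (2)*R2:  [ 0  0  0 ]
Matrix at this point:
[ -4   0  0 ]
[  0  -3  2 ]
[  0   0  0 ]
Pivot entry (3,3) in the last row is zero and there are no rows below to swap with -> zero pivot in column 3 (A is singular).

first zero-pivot column = 3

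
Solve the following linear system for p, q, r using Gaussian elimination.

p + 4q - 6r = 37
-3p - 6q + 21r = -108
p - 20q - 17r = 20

Forward elimination on [A|b]:
R2 <- R2 - (-3)*R1:  [ 0  6  3  3 ]
R3 <- R3 - (1)*R1:  [   0  -24  -11  -17 ]
R3 <- R3 - (-4)*R2:  [  0   0   1  -5 ]
Row echelon form:
[ 1  4  -6  |  37 ]
[ 0  6   3  |   3 ]
[ 0  0   1  |  -5 ]
Back-substitution:
r = (-5) / 1 = -5
q = (3 - (3)*(-5)) / 6 = 3
p = (37 - (4)*(3) - (-6)*(-5)) / 1 = -5

(-5, 3, -5)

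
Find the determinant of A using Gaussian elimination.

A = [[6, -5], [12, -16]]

Forward elimination:
R2 <- R2 - (2)*R1:  [  0  -6 ]
Upper-triangular form:
[ 6  -5 ]
[ 0  -6 ]
det(A) = (-1)^0 * (6) * (-6) = -36  (0 row swaps -> sign +1)

det(A) = -36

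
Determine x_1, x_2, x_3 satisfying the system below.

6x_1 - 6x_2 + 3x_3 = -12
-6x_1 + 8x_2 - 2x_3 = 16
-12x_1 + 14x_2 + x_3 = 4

Forward elimination on [A|b]:
R2 <- R2 - (-1)*R1:  [ 0  2  1  4 ]
R3 <- R3 - (-2)*R1:  [   0    2    7  -20 ]
R3 <- R3 - (1)*R2:  [   0    0    6  -24 ]
Row echelon form:
[ 6  -6  3  |  -12 ]
[ 0   2  1  |    4 ]
[ 0   0  6  |  -24 ]
Back-substitution:
x_3 = (-24) / 6 = -4
x_2 = (4 - (1)*(-4)) / 2 = 4
x_1 = (-12 - (-6)*(4) - (3)*(-4)) / 6 = 4

(4, 4, -4)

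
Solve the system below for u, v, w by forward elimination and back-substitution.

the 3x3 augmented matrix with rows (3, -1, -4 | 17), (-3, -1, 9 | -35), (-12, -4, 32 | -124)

(0, -1, -4)

Forward elimination on [A|b]:
R2 <- R2 - (-1)*R1:  [   0   -2    5  -18 ]
R3 <- R3 - (-4)*R1:  [   0   -8   16  -56 ]
R3 <- R3 - (4)*R2:  [  0   0  -4  16 ]
Row echelon form:
[ 3  -1  -4  |   17 ]
[ 0  -2   5  |  -18 ]
[ 0   0  -4  |   16 ]
Back-substitution:
w = (16) / -4 = -4
v = (-18 - (5)*(-4)) / -2 = -1
u = (17 - (-1)*(-1) - (-4)*(-4)) / 3 = 0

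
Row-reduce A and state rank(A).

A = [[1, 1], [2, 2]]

Row reduction:
R2 <- R2 - (2)*R1:  [ 0  0 ]
Row echelon form:
[ 1  1 ]
[ 0  0 ]
Nonzero rows / pivot columns: 1

rank(A) = 1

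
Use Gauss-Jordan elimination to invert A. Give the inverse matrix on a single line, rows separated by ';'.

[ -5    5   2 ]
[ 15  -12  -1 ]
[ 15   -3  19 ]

Gauss-Jordan on [A | I]:
R1 <- (1/-5)*R1:  [    1    -1  -2/5  |  -1/5     0     0 ]
R2 <- R2 - (15)*R1:  [ 0  3  5  |  3  1  0 ]
R3 <- R3 - (15)*R1:  [  0  12  25  |   3   0   1 ]
R2 <- (1/3)*R2:  [   0    1  5/3  |    1  1/3    0 ]
R1 <- R1 - (-1)*R2:  [     1      0  19/15  |    4/5    1/3      0 ]
R3 <- R3 - (12)*R2:  [  0   0   5  |  -9  -4   1 ]
R3 <- (1/5)*R3:  [    0     0     1  |  -9/5  -4/5   1/5 ]
R1 <- R1 - (19/15)*R3:  [      1       0       0  |   77/25  101/75  -19/75 ]
R2 <- R2 - (5/3)*R3:  [    0     1     0  |     4   5/3  -1/3 ]
Right block of [I | A^{-1}] is the inverse:
[ 77/25  101/75  -19/75 ]
[     4     5/3    -1/3 ]
[  -9/5    -4/5     1/5 ]

inverse = [77/25 101/75 -19/75; 4 5/3 -1/3; -9/5 -4/5 1/5]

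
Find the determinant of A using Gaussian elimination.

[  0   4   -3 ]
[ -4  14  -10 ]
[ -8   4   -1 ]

Forward elimination:
R1 <-> R2   (pivot in column 1 was zero)
[ -4  14  -10 ]
[  0   4   -3 ]
[ -8   4   -1 ]
R3 <- R3 - (2)*R1:  [   0  -24   19 ]
R3 <- R3 - (-6)*R2:  [ 0  0  1 ]
Upper-triangular form:
[ -4  14  -10 ]
[  0   4   -3 ]
[  0   0    1 ]
det(A) = (-1)^1 * (-4) * (4) * (1) = 16  (1 row swap -> sign -1)

det(A) = 16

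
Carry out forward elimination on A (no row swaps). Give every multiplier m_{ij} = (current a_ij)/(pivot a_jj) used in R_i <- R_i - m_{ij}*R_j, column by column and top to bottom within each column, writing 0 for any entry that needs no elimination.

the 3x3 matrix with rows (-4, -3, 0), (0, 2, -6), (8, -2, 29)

Forward elimination:
R2: entry in column 1 is already 0 -> m_{21} = 0 (no row operation needed)
R3 <- R3 - (-2)*R1:  [  0  -8  29 ]
R3 <- R3 - (-4)*R2:  [ 0  0  5 ]
Multipliers (in order of application): m_{21} = 0, m_{31} = -2, m_{32} = -4

multipliers: 0, -2, -4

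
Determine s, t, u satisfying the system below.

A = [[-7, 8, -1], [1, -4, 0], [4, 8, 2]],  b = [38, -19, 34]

(1, 5, -5)

Forward elimination on [A|b]:
R2 <- R2 - (-1/7)*R1:  [     0  -20/7   -1/7  -95/7 ]
R3 <- R3 - (-4/7)*R1:  [     0   88/7   10/7  390/7 ]
R3 <- R3 - (-22/5)*R2:  [   0    0  4/5   -4 ]
Row echelon form:
[ -7      8    -1  |     38 ]
[  0  -20/7  -1/7  |  -95/7 ]
[  0      0   4/5  |     -4 ]
Back-substitution:
u = (-4) / (4/5) = -5
t = (-95/7 - (-1/7)*(-5)) / (-20/7) = 5
s = (38 - (8)*(5) - (-1)*(-5)) / -7 = 1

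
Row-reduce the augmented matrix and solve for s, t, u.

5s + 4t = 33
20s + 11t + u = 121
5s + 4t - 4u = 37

(5, 2, -1)

Forward elimination on [A|b]:
R2 <- R2 - (4)*R1:  [   0   -5    1  -11 ]
R3 <- R3 - (1)*R1:  [  0   0  -4   4 ]
Row echelon form:
[ 5   4   0  |   33 ]
[ 0  -5   1  |  -11 ]
[ 0   0  -4  |    4 ]
Back-substitution:
u = (4) / -4 = -1
t = (-11 - (1)*(-1)) / -5 = 2
s = (33 - (4)*(2)) / 5 = 5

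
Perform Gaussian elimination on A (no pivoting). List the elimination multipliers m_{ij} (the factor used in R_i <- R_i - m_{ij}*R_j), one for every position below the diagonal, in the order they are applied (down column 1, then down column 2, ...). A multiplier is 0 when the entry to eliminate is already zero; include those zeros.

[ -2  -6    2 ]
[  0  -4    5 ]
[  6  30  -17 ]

Forward elimination:
R2: entry in column 1 is already 0 -> m_{21} = 0 (no row operation needed)
R3 <- R3 - (-3)*R1:  [   0   12  -11 ]
R3 <- R3 - (-3)*R2:  [ 0  0  4 ]
Multipliers (in order of application): m_{21} = 0, m_{31} = -3, m_{32} = -3

multipliers: 0, -3, -3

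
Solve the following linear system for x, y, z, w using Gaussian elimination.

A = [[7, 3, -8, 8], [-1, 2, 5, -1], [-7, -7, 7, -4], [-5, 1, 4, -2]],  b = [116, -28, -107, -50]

Forward elimination on [A|b]:
R2 <- R2 - (-1/7)*R1:  [     0   17/7   27/7    1/7  -80/7 ]
R3 <- R3 - (-1)*R1:  [  0  -4  -1   4   9 ]
R4 <- R4 - (-5/7)*R1:  [     0   22/7  -12/7   26/7  230/7 ]
R3 <- R3 - (-28/17)*R2:  [       0        0    91/17    72/17  -167/17 ]
R4 <- R4 - (22/17)*R2:  [       0        0  -114/17    60/17   810/17 ]
R4 <- R4 - (-114/91)*R3:  [       0        0        0   804/91  3216/91 ]
Row echelon form:
[ 7     3     -8       8  |      116 ]
[ 0  17/7   27/7     1/7  |    -80/7 ]
[ 0     0  91/17   72/17  |  -167/17 ]
[ 0     0      0  804/91  |  3216/91 ]
Back-substitution:
w = (3216/91) / (804/91) = 4
z = (-167/17 - (72/17)*(4)) / (91/17) = -5
y = (-80/7 - (27/7)*(-5) - (1/7)*(4)) / (17/7) = 3
x = (116 - (3)*(3) - (-8)*(-5) - (8)*(4)) / 7 = 5

(5, 3, -5, 4)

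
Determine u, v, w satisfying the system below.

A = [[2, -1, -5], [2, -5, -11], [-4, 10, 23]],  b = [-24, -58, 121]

(1, 1, 5)

Forward elimination on [A|b]:
R2 <- R2 - (1)*R1:  [   0   -4   -6  -34 ]
R3 <- R3 - (-2)*R1:  [  0   8  13  73 ]
R3 <- R3 - (-2)*R2:  [ 0  0  1  5 ]
Row echelon form:
[ 2  -1  -5  |  -24 ]
[ 0  -4  -6  |  -34 ]
[ 0   0   1  |    5 ]
Back-substitution:
w = (5) / 1 = 5
v = (-34 - (-6)*(5)) / -4 = 1
u = (-24 - (-1)*(1) - (-5)*(5)) / 2 = 1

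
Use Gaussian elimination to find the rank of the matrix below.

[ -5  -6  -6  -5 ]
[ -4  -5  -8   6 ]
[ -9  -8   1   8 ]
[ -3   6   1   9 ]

Row reduction:
R2 <- R2 - (4/5)*R1:  [     0   -1/5  -16/5     10 ]
R3 <- R3 - (9/5)*R1:  [    0  14/5  59/5    17 ]
R4 <- R4 - (3/5)*R1:  [    0  48/5  23/5    12 ]
R3 <- R3 - (-14)*R2:  [   0    0  -33  157 ]
R4 <- R4 - (-48)*R2:  [    0     0  -149   492 ]
R4 <- R4 - (149/33)*R3:  [        0         0         0  -7157/33 ]
Row echelon form:
[ -5    -6     -6        -5 ]
[  0  -1/5  -16/5        10 ]
[  0     0    -33       157 ]
[  0     0      0  -7157/33 ]
Nonzero rows / pivot columns: 4

rank(A) = 4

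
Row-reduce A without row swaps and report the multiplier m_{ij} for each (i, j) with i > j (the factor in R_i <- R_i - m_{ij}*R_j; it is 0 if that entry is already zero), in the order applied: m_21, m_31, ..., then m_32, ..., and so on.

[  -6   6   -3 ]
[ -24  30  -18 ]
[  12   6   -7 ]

Forward elimination:
R2 <- R2 - (4)*R1:  [  0   6  -6 ]
R3 <- R3 - (-2)*R1:  [   0   18  -13 ]
R3 <- R3 - (3)*R2:  [ 0  0  5 ]
Multipliers (in order of application): m_{21} = 4, m_{31} = -2, m_{32} = 3

multipliers: 4, -2, 3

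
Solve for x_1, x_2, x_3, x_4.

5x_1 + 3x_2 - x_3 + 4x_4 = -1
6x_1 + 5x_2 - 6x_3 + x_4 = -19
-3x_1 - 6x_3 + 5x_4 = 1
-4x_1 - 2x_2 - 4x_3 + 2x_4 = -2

(-3, 3, 3, 2)

Forward elimination on [A|b]:
R2 <- R2 - (6/5)*R1:  [     0    7/5  -24/5  -19/5  -89/5 ]
R3 <- R3 - (-3/5)*R1:  [     0    9/5  -33/5   37/5    2/5 ]
R4 <- R4 - (-4/5)*R1:  [     0    2/5  -24/5   26/5  -14/5 ]
R3 <- R3 - (9/7)*R2:  [     0      0   -3/7   86/7  163/7 ]
R4 <- R4 - (2/7)*R2:  [     0      0  -24/7   44/7   16/7 ]
R4 <- R4 - (8)*R3:  [    0     0     0   -92  -184 ]
Row echelon form:
[ 5    3     -1      4  |     -1 ]
[ 0  7/5  -24/5  -19/5  |  -89/5 ]
[ 0    0   -3/7   86/7  |  163/7 ]
[ 0    0      0    -92  |   -184 ]
Back-substitution:
x_4 = (-184) / -92 = 2
x_3 = (163/7 - (86/7)*(2)) / (-3/7) = 3
x_2 = (-89/5 - (-24/5)*(3) - (-19/5)*(2)) / (7/5) = 3
x_1 = (-1 - (3)*(3) - (-1)*(3) - (4)*(2)) / 5 = -3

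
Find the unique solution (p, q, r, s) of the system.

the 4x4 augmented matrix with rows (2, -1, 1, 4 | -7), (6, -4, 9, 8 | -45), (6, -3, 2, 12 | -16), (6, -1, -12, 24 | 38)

(0, -2, -5, -1)

Forward elimination on [A|b]:
R2 <- R2 - (3)*R1:  [   0   -1    6   -4  -24 ]
R3 <- R3 - (3)*R1:  [  0   0  -1   0   5 ]
R4 <- R4 - (3)*R1:  [   0    2  -15   12   59 ]
R4 <- R4 - (-2)*R2:  [  0   0  -3   4  11 ]
R4 <- R4 - (3)*R3:  [  0   0   0   4  -4 ]
Row echelon form:
[ 2  -1   1   4  |   -7 ]
[ 0  -1   6  -4  |  -24 ]
[ 0   0  -1   0  |    5 ]
[ 0   0   0   4  |   -4 ]
Back-substitution:
s = (-4) / 4 = -1
r = (5) / -1 = -5
q = (-24 - (6)*(-5) - (-4)*(-1)) / -1 = -2
p = (-7 - (-1)*(-2) - (1)*(-5) - (4)*(-1)) / 2 = 0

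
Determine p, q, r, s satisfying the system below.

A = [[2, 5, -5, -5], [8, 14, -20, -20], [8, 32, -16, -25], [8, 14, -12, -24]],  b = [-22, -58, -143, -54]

(-1, -5, 0, -1)

Forward elimination on [A|b]:
R2 <- R2 - (4)*R1:  [  0  -6   0   0  30 ]
R3 <- R3 - (4)*R1:  [   0   12    4   -5  -55 ]
R4 <- R4 - (4)*R1:  [  0  -6   8  -4  34 ]
R3 <- R3 - (-2)*R2:  [  0   0   4  -5   5 ]
R4 <- R4 - (1)*R2:  [  0   0   8  -4   4 ]
R4 <- R4 - (2)*R3:  [  0   0   0   6  -6 ]
Row echelon form:
[ 2   5  -5  -5  |  -22 ]
[ 0  -6   0   0  |   30 ]
[ 0   0   4  -5  |    5 ]
[ 0   0   0   6  |   -6 ]
Back-substitution:
s = (-6) / 6 = -1
r = (5 - (-5)*(-1)) / 4 = 0
q = (30) / -6 = -5
p = (-22 - (5)*(-5) - (-5)*(0) - (-5)*(-1)) / 2 = -1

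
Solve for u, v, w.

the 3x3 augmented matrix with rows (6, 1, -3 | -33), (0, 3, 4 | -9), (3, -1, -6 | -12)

Forward elimination on [A|b]:
R3 <- R3 - (1/2)*R1:  [    0  -3/2  -9/2   9/2 ]
R3 <- R3 - (-1/2)*R2:  [    0     0  -5/2     0 ]
Row echelon form:
[ 6  1    -3  |  -33 ]
[ 0  3     4  |   -9 ]
[ 0  0  -5/2  |    0 ]
Back-substitution:
w = (0) / (-5/2) = 0
v = (-9 - (4)*(0)) / 3 = -3
u = (-33 - (1)*(-3) - (-3)*(0)) / 6 = -5

(-5, -3, 0)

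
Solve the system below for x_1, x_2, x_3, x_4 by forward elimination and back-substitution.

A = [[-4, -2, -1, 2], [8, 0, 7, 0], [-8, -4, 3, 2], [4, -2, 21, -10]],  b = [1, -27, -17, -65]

Forward elimination on [A|b]:
R2 <- R2 - (-2)*R1:  [   0   -4    5    4  -25 ]
R3 <- R3 - (2)*R1:  [   0    0    5   -2  -19 ]
R4 <- R4 - (-1)*R1:  [   0   -4   20   -8  -64 ]
R4 <- R4 - (1)*R2:  [   0    0   15  -12  -39 ]
R4 <- R4 - (3)*R3:  [  0   0   0  -6  18 ]
Row echelon form:
[ -4  -2  -1   2  |    1 ]
[  0  -4   5   4  |  -25 ]
[  0   0   5  -2  |  -19 ]
[  0   0   0  -6  |   18 ]
Back-substitution:
x_4 = (18) / -6 = -3
x_3 = (-19 - (-2)*(-3)) / 5 = -5
x_2 = (-25 - (5)*(-5) - (4)*(-3)) / -4 = -3
x_1 = (1 - (-2)*(-3) - (-1)*(-5) - (2)*(-3)) / -4 = 1

(1, -3, -5, -3)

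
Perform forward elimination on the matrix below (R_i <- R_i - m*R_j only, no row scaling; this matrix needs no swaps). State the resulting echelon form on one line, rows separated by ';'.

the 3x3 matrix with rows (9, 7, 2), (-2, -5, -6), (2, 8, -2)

Forward elimination:
R2 <- R2 - (-2/9)*R1:  [     0  -31/9  -50/9 ]
R3 <- R3 - (2/9)*R1:  [     0   58/9  -22/9 ]
R3 <- R3 - (-58/31)*R2:  [       0        0  -398/31 ]
Row echelon form:
[ 9      7        2 ]
[ 0  -31/9    -50/9 ]
[ 0      0  -398/31 ]

REF = [9 7 2; 0 -31/9 -50/9; 0 0 -398/31]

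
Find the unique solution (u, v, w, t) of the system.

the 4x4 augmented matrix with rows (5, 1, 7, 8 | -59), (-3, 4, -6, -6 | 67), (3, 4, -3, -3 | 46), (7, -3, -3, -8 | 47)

(1, 4, -4, -5)

Forward elimination on [A|b]:
R2 <- R2 - (-3/5)*R1:  [     0   23/5   -9/5   -6/5  158/5 ]
R3 <- R3 - (3/5)*R1:  [     0   17/5  -36/5  -39/5  407/5 ]
R4 <- R4 - (7/5)*R1:  [     0  -22/5  -64/5  -96/5  648/5 ]
R3 <- R3 - (17/23)*R2:  [       0        0  -135/23  -159/23  1335/23 ]
R4 <- R4 - (-22/23)*R2:  [       0        0  -334/23  -468/23  3676/23 ]
R4 <- R4 - (334/135)*R3:  [       0        0        0  -146/45    146/9 ]
Row echelon form:
[ 5     1        7        8  |      -59 ]
[ 0  23/5     -9/5     -6/5  |    158/5 ]
[ 0     0  -135/23  -159/23  |  1335/23 ]
[ 0     0        0  -146/45  |    146/9 ]
Back-substitution:
t = (146/9) / (-146/45) = -5
w = (1335/23 - (-159/23)*(-5)) / (-135/23) = -4
v = (158/5 - (-9/5)*(-4) - (-6/5)*(-5)) / (23/5) = 4
u = (-59 - (1)*(4) - (7)*(-4) - (8)*(-5)) / 5 = 1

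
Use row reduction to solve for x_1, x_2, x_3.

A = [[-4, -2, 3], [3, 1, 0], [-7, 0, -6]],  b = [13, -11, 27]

(-3, -2, -1)

Forward elimination on [A|b]:
R2 <- R2 - (-3/4)*R1:  [    0  -1/2   9/4  -5/4 ]
R3 <- R3 - (7/4)*R1:  [     0    7/2  -45/4   17/4 ]
R3 <- R3 - (-7)*R2:  [    0     0   9/2  -9/2 ]
Row echelon form:
[ -4    -2    3  |    13 ]
[  0  -1/2  9/4  |  -5/4 ]
[  0     0  9/2  |  -9/2 ]
Back-substitution:
x_3 = (-9/2) / (9/2) = -1
x_2 = (-5/4 - (9/4)*(-1)) / (-1/2) = -2
x_1 = (13 - (-2)*(-2) - (3)*(-1)) / -4 = -3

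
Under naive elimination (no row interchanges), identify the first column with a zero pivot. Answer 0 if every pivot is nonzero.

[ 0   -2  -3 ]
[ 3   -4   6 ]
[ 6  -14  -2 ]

first zero-pivot column = 1

Naive forward elimination:
Pivot entry (1,1) is zero but row 2 has 3 in column 1 -> naive elimination stops; a row interchange (e.g. R1 <-> R2) would be required here.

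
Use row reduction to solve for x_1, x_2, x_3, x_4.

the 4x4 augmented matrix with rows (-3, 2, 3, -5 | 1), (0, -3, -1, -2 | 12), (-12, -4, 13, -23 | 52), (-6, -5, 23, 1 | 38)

Forward elimination on [A|b]:
R3 <- R3 - (4)*R1:  [   0  -12    1   -3   48 ]
R4 <- R4 - (2)*R1:  [  0  -9  17  11  36 ]
R3 <- R3 - (4)*R2:  [ 0  0  5  5  0 ]
R4 <- R4 - (3)*R2:  [  0   0  20  17   0 ]
R4 <- R4 - (4)*R3:  [  0   0   0  -3   0 ]
Row echelon form:
[ -3   2   3  -5  |   1 ]
[  0  -3  -1  -2  |  12 ]
[  0   0   5   5  |   0 ]
[  0   0   0  -3  |   0 ]
Back-substitution:
x_4 = (0) / -3 = 0
x_3 = (0 - (5)*(0)) / 5 = 0
x_2 = (12 - (-1)*(0) - (-2)*(0)) / -3 = -4
x_1 = (1 - (2)*(-4) - (3)*(0) - (-5)*(0)) / -3 = -3

(-3, -4, 0, 0)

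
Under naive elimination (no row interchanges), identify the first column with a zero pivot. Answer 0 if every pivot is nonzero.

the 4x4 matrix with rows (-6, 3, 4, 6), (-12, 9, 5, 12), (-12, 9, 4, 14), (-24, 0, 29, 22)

Naive forward elimination:
R2 <- R2 - (2)*R1:  [  0   3  -3   0 ]
R3 <- R3 - (2)*R1:  [  0   3  -4   2 ]
R4 <- R4 - (4)*R1:  [   0  -12   13   -2 ]
R3 <- R3 - (1)*R2:  [  0   0  -1   2 ]
R4 <- R4 - (-4)*R2:  [  0   0   1  -2 ]
R4 <- R4 - (-1)*R3:  [ 0  0  0  0 ]
Matrix at this point:
[ -6  3   4  6 ]
[  0  3  -3  0 ]
[  0  0  -1  2 ]
[  0  0   0  0 ]
Pivot entry (4,4) in the last row is zero and there are no rows below to swap with -> zero pivot in column 4 (A is singular).

first zero-pivot column = 4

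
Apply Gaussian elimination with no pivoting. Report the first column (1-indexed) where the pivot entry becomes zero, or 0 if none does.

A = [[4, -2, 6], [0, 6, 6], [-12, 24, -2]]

Naive forward elimination:
R3 <- R3 - (-3)*R1:  [  0  18  16 ]
R3 <- R3 - (3)*R2:  [  0   0  -2 ]
All pivots nonzero; naive elimination completes without hitting a zero pivot.

first zero-pivot column = 0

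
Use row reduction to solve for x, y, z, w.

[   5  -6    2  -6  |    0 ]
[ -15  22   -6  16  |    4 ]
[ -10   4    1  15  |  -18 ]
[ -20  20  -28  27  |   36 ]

Forward elimination on [A|b]:
R2 <- R2 - (-3)*R1:  [  0   4   0  -2   4 ]
R3 <- R3 - (-2)*R1:  [   0   -8    5    3  -18 ]
R4 <- R4 - (-4)*R1:  [   0   -4  -20    3   36 ]
R3 <- R3 - (-2)*R2:  [   0    0    5   -1  -10 ]
R4 <- R4 - (-1)*R2:  [   0    0  -20    1   40 ]
R4 <- R4 - (-4)*R3:  [  0   0   0  -3   0 ]
Row echelon form:
[ 5  -6  2  -6  |    0 ]
[ 0   4  0  -2  |    4 ]
[ 0   0  5  -1  |  -10 ]
[ 0   0  0  -3  |    0 ]
Back-substitution:
w = (0) / -3 = 0
z = (-10 - (-1)*(0)) / 5 = -2
y = (4 - (-2)*(0)) / 4 = 1
x = (0 - (-6)*(1) - (2)*(-2) - (-6)*(0)) / 5 = 2

(2, 1, -2, 0)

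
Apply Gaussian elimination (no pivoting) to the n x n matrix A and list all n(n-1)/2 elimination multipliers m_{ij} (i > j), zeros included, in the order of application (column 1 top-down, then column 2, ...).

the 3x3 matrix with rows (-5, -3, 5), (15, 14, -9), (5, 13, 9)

Forward elimination:
R2 <- R2 - (-3)*R1:  [ 0  5  6 ]
R3 <- R3 - (-1)*R1:  [  0  10  14 ]
R3 <- R3 - (2)*R2:  [ 0  0  2 ]
Multipliers (in order of application): m_{21} = -3, m_{31} = -1, m_{32} = 2

multipliers: -3, -1, 2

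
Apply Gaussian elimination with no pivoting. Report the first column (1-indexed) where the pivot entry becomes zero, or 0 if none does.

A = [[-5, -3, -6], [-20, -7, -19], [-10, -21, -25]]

Naive forward elimination:
R2 <- R2 - (4)*R1:  [ 0  5  5 ]
R3 <- R3 - (2)*R1:  [   0  -15  -13 ]
R3 <- R3 - (-3)*R2:  [ 0  0  2 ]
All pivots nonzero; naive elimination completes without hitting a zero pivot.

first zero-pivot column = 0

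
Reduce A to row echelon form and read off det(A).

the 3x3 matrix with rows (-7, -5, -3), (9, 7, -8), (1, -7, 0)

Forward elimination:
R2 <- R2 - (-9/7)*R1:  [     0    4/7  -83/7 ]
R3 <- R3 - (-1/7)*R1:  [     0  -54/7   -3/7 ]
R3 <- R3 - (-27/2)*R2:  [      0       0  -321/2 ]
Upper-triangular form:
[ -7   -5      -3 ]
[  0  4/7   -83/7 ]
[  0    0  -321/2 ]
det(A) = (-1)^0 * (-7) * (4/7) * (-321/2) = 642  (0 row swaps -> sign +1)

det(A) = 642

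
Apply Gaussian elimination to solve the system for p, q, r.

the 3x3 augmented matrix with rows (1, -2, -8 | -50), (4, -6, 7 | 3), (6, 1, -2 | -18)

Forward elimination on [A|b]:
R2 <- R2 - (4)*R1:  [   0    2   39  203 ]
R3 <- R3 - (6)*R1:  [   0   13   46  282 ]
R3 <- R3 - (13/2)*R2:  [       0        0   -415/2  -2075/2 ]
Row echelon form:
[ 1  -2      -8  |      -50 ]
[ 0   2      39  |      203 ]
[ 0   0  -415/2  |  -2075/2 ]
Back-substitution:
r = (-2075/2) / (-415/2) = 5
q = (203 - (39)*(5)) / 2 = 4
p = (-50 - (-2)*(4) - (-8)*(5)) / 1 = -2

(-2, 4, 5)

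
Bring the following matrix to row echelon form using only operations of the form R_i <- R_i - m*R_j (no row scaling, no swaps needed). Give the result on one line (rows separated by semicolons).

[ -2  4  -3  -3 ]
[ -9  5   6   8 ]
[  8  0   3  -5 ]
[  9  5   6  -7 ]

Forward elimination:
R2 <- R2 - (9/2)*R1:  [    0   -13  39/2  43/2 ]
R3 <- R3 - (-4)*R1:  [   0   16   -9  -17 ]
R4 <- R4 - (-9/2)*R1:  [     0     23  -15/2  -41/2 ]
R3 <- R3 - (-16/13)*R2:  [      0       0      15  123/13 ]
R4 <- R4 - (-23/13)*R2:  [      0       0      27  228/13 ]
R4 <- R4 - (9/5)*R3:  [     0      0      0  33/65 ]
Row echelon form:
[ -2    4    -3      -3 ]
[  0  -13  39/2    43/2 ]
[  0    0    15  123/13 ]
[  0    0     0   33/65 ]

REF = [-2 4 -3 -3; 0 -13 39/2 43/2; 0 0 15 123/13; 0 0 0 33/65]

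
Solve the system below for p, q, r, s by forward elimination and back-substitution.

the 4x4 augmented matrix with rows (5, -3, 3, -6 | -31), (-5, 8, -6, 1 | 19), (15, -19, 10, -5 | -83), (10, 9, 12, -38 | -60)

Forward elimination on [A|b]:
R2 <- R2 - (-1)*R1:  [   0    5   -3   -5  -12 ]
R3 <- R3 - (3)*R1:  [   0  -10    1   13   10 ]
R4 <- R4 - (2)*R1:  [   0   15    6  -26    2 ]
R3 <- R3 - (-2)*R2:  [   0    0   -5    3  -14 ]
R4 <- R4 - (3)*R2:  [   0    0   15  -11   38 ]
R4 <- R4 - (-3)*R3:  [  0   0   0  -2  -4 ]
Row echelon form:
[ 5  -3   3  -6  |  -31 ]
[ 0   5  -3  -5  |  -12 ]
[ 0   0  -5   3  |  -14 ]
[ 0   0   0  -2  |   -4 ]
Back-substitution:
s = (-4) / -2 = 2
r = (-14 - (3)*(2)) / -5 = 4
q = (-12 - (-3)*(4) - (-5)*(2)) / 5 = 2
p = (-31 - (-3)*(2) - (3)*(4) - (-6)*(2)) / 5 = -5

(-5, 2, 4, 2)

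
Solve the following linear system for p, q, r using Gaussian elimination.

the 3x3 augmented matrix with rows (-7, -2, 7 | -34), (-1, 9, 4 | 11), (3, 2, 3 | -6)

(0, 3, -4)

Forward elimination on [A|b]:
R2 <- R2 - (1/7)*R1:  [     0   65/7      3  111/7 ]
R3 <- R3 - (-3/7)*R1:  [      0     8/7       6  -144/7 ]
R3 <- R3 - (8/65)*R2:  [        0         0    366/65  -1464/65 ]
Row echelon form:
[ -7    -2       7  |       -34 ]
[  0  65/7       3  |     111/7 ]
[  0     0  366/65  |  -1464/65 ]
Back-substitution:
r = (-1464/65) / (366/65) = -4
q = (111/7 - (3)*(-4)) / (65/7) = 3
p = (-34 - (-2)*(3) - (7)*(-4)) / -7 = 0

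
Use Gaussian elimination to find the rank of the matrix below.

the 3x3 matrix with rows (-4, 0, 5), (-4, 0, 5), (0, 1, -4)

Row reduction:
R2 <- R2 - (1)*R1:  [ 0  0  0 ]
R2 <-> R3   (pivot in column 2 was zero)
[ -4  0   5 ]
[  0  1  -4 ]
[  0  0   0 ]
Row echelon form:
[ -4  0   5 ]
[  0  1  -4 ]
[  0  0   0 ]
Nonzero rows / pivot columns: 2

rank(A) = 2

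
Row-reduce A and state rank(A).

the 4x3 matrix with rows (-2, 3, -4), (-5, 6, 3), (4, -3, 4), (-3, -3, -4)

Row reduction:
R2 <- R2 - (5/2)*R1:  [    0  -3/2    13 ]
R3 <- R3 - (-2)*R1:  [  0   3  -4 ]
R4 <- R4 - (3/2)*R1:  [     0  -15/2      2 ]
R3 <- R3 - (-2)*R2:  [  0   0  22 ]
R4 <- R4 - (5)*R2:  [   0    0  -63 ]
R4 <- R4 - (-63/22)*R3:  [ 0  0  0 ]
Row echelon form:
[ -2     3  -4 ]
[  0  -3/2  13 ]
[  0     0  22 ]
[  0     0   0 ]
Nonzero rows / pivot columns: 3

rank(A) = 3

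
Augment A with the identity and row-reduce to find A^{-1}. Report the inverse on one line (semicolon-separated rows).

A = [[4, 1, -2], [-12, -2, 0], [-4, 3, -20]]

Gauss-Jordan on [A | I]:
R1 <- (1/4)*R1:  [    1   1/4  -1/2  |   1/4     0     0 ]
R2 <- R2 - (-12)*R1:  [  0   1  -6  |   3   1   0 ]
R3 <- R3 - (-4)*R1:  [   0    4  -22  |    1    0    1 ]
R1 <- R1 - (1/4)*R2:  [    1     0     1  |  -1/2  -1/4     0 ]
R3 <- R3 - (4)*R2:  [   0    0    2  |  -11   -4    1 ]
R3 <- (1/2)*R3:  [     0      0      1  |  -11/2     -2    1/2 ]
R1 <- R1 - (1)*R3:  [    1     0     0  |     5   7/4  -1/2 ]
R2 <- R2 - (-6)*R3:  [   0    1    0  |  -30  -11    3 ]
Right block of [I | A^{-1}] is the inverse:
[     5  7/4  -1/2 ]
[   -30  -11     3 ]
[ -11/2   -2   1/2 ]

inverse = [5 7/4 -1/2; -30 -11 3; -11/2 -2 1/2]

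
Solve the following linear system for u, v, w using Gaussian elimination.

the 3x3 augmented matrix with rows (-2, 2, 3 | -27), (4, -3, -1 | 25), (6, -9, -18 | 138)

(2, -4, -5)

Forward elimination on [A|b]:
R2 <- R2 - (-2)*R1:  [   0    1    5  -29 ]
R3 <- R3 - (-3)*R1:  [  0  -3  -9  57 ]
R3 <- R3 - (-3)*R2:  [   0    0    6  -30 ]
Row echelon form:
[ -2  2  3  |  -27 ]
[  0  1  5  |  -29 ]
[  0  0  6  |  -30 ]
Back-substitution:
w = (-30) / 6 = -5
v = (-29 - (5)*(-5)) / 1 = -4
u = (-27 - (2)*(-4) - (3)*(-5)) / -2 = 2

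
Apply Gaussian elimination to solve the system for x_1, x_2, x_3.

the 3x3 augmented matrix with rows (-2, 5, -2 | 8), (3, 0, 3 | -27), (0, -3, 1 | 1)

Forward elimination on [A|b]:
R2 <- R2 - (-3/2)*R1:  [    0  15/2     0   -15 ]
R3 <- R3 - (-2/5)*R2:  [  0   0   1  -5 ]
Row echelon form:
[ -2     5  -2  |    8 ]
[  0  15/2   0  |  -15 ]
[  0     0   1  |   -5 ]
Back-substitution:
x_3 = (-5) / 1 = -5
x_2 = (-15) / (15/2) = -2
x_1 = (8 - (5)*(-2) - (-2)*(-5)) / -2 = -4

(-4, -2, -5)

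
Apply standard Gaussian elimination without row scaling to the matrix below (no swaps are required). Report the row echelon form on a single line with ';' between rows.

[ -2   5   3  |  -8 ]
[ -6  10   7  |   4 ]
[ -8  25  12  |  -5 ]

Forward elimination:
R2 <- R2 - (3)*R1:  [  0  -5  -2  28 ]
R3 <- R3 - (4)*R1:  [  0   5   0  27 ]
R3 <- R3 - (-1)*R2:  [  0   0  -2  55 ]
Row echelon form:
[ -2   5   3  |  -8 ]
[  0  -5  -2  |  28 ]
[  0   0  -2  |  55 ]

REF = [-2 5 3 -8; 0 -5 -2 28; 0 0 -2 55]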